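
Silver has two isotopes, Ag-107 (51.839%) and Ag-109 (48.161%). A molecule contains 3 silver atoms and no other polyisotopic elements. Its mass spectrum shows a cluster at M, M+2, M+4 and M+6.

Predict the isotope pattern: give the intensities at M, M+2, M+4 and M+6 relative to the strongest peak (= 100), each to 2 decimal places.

Expanding (0.51839 + 0.48161)^3:
P(M) = 0.51839^3 = 0.139306
P(M+2) = 3 × 0.51839^2 × 0.48161^1 = 0.388267
P(M+4) = 3 × 0.51839^1 × 0.48161^2 = 0.360719
P(M+6) = 0.48161^3 = 0.111709
The M+2 peak is largest (0.388267); scaling to 100 gives 35.88 : 100.00 : 92.90 : 28.77.

35.88 : 100.00 : 92.90 : 28.77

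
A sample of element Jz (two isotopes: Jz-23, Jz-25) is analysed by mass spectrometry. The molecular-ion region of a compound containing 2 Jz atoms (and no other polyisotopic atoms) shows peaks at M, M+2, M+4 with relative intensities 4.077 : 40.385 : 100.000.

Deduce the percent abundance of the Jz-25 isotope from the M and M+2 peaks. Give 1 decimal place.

83.2%

Write p for the Jz-23 fraction. I(M+2)/I(M) = [C(2,1)·p^1·(1−p)] / p^2 = 2·(1−p)/p = 40.385/4.077 = 9.9056
(1−p)/p = 9.9056/2 = 4.9528  ⇒  p = 1/(1 + 4.9528) = 0.1680
Jz-23: 16.8%, Jz-25: 83.2%.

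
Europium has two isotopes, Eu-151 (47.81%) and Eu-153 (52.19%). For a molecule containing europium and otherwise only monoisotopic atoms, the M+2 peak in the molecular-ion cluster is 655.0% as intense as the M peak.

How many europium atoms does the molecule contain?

6

The M+2/M ratio from n Eu atoms is n · q/p = n · 0.5219/0.4781.
n = 6.550 × 0.4781/0.5219 = 6.00 ≈ 6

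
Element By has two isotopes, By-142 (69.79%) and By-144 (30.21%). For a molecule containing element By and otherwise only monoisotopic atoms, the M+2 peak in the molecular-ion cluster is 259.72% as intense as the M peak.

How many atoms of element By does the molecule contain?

6

The M+2/M ratio from n By atoms is n · q/p = n · 0.3021/0.6979.
n = 2.5972 × 0.6979/0.3021 = 6.00 ≈ 6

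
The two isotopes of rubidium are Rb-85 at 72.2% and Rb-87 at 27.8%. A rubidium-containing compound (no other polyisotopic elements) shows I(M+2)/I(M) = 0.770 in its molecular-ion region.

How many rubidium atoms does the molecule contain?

The M+2/M ratio from n Rb atoms is n · q/p = n · 0.278/0.722.
n = 0.770 × 0.722/0.278 = 2.00 ≈ 2

2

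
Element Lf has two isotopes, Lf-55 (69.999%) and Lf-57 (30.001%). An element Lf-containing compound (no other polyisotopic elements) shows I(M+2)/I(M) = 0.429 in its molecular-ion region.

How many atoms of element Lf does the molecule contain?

The M+2/M ratio from n Lf atoms is n · q/p = n · 0.30001/0.69999.
n = 0.429 × 0.69999/0.30001 = 1.00 ≈ 1

1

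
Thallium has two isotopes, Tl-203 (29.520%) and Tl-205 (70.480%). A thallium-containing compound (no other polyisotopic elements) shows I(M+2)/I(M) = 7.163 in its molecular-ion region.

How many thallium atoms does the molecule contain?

3

The M+2/M ratio from n Tl atoms is n · q/p = n · 0.70480/0.29520.
n = 7.163 × 0.29520/0.70480 = 3.00 ≈ 3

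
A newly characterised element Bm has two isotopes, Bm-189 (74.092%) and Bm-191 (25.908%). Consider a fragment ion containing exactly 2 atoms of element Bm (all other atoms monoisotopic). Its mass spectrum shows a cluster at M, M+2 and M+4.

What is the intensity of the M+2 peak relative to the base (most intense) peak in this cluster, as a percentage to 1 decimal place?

(0.74092 + 0.25908)^2 gives M 0.5490, M+2 0.3839, M+4 0.0671; the largest is M.
P(M) = C(2,0) × 0.74092^2 × 0.25908^0 = 1 × 0.54896245 × 1.0000 = 0.548962 (base)
P(M+2) = C(2,1) × 0.74092^1 × 0.25908^1 = 2 × 0.74092 × 0.25908 = 0.383915
Relative intensity = 0.383915 / 0.548962 × 100 = 69.9

69.9%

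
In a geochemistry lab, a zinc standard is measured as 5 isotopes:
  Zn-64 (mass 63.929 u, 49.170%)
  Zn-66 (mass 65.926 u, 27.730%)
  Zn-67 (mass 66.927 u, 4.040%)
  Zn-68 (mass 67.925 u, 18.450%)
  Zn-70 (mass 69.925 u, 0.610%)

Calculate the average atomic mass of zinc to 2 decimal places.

65.38 u

Ar = Σ fᵢ·mᵢ = 0.49170 × 63.929 + 0.27730 × 65.926 + 0.04040 × 66.927 + 0.18450 × 67.925 + 0.00610 × 69.925
= 31.4339 + 18.2813 + 2.7039 + 12.5322 + 0.4265 = 65.3778 u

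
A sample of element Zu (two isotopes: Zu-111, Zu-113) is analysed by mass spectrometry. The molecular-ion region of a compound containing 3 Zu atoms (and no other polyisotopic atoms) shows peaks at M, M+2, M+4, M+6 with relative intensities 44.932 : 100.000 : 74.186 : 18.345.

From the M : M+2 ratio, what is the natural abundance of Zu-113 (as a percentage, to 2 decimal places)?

If p is the fraction of Zu that is Zu-111, then I(M+2)/I(M) = [C(3,1)·p^2·(1−p)] / p^3 = 3·(1−p)/p = 100.000/44.932 = 2.2256
(1−p)/p = 2.2256/3 = 0.7419  ⇒  p = 1/(1 + 0.7419) = 0.5741
Zu-111: 57.41%, Zu-113: 42.59%.

42.59%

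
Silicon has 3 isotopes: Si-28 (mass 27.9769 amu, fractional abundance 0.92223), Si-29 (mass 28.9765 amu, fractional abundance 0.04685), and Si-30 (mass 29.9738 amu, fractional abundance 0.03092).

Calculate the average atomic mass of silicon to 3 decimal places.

28.085 amu

The abundance-weighted mean is 0.92223 × 27.9769 + 0.04685 × 28.9765 + 0.03092 × 29.9738
= 25.80114 + 1.35755 + 0.92679 = 28.08548 amu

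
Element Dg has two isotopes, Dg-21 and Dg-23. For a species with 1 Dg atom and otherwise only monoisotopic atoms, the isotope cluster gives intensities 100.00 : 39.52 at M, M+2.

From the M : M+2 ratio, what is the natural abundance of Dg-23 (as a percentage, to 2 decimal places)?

If p is the fraction of Dg that is Dg-21, then I(M+2)/I(M) = [C(1,1)·p^0·(1−p)] / p^1 = 1·(1−p)/p = 39.52/100.00 = 0.3952
(1−p)/p = 0.3952/1 = 0.3952  ⇒  p = 1/(1 + 0.3952) = 0.7167
Dg-21: 71.67%, Dg-23: 28.33%.

28.33%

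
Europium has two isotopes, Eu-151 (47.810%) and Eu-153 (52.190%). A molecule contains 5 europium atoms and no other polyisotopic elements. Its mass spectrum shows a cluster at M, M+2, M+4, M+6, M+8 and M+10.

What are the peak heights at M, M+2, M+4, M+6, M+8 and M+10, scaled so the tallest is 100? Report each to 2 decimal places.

7.69 : 41.96 : 91.61 : 100.00 : 54.58 : 11.92

The 5 Eu atoms are independent, so intensities follow the terms of (0.47810 + 0.52190)^5.
P(M) = 0.47810^5 = 0.024980
P(M+2) = 5 × 0.47810^4 × 0.52190^1 = 0.136343
P(M+4) = 10 × 0.47810^3 × 0.52190^2 = 0.297667
P(M+6) = 10 × 0.47810^2 × 0.52190^3 = 0.324937
P(M+8) = 5 × 0.47810^1 × 0.52190^4 = 0.177353
P(M+10) = 0.52190^5 = 0.038720
The M+6 peak is largest (0.324937); scaling to 100 gives 7.69 : 41.96 : 91.61 : 100.00 : 54.58 : 11.92.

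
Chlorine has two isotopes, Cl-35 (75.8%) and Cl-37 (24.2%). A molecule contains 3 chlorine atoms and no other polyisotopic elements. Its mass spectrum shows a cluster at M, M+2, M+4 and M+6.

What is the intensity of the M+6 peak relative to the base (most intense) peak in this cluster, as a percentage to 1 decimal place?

Term probabilities: M 0.4355, M+2 0.4171, M+4 0.1332, M+6 0.0142. Base peak = M.
P(M) = C(3,0) × 0.758^3 × 0.242^0 = 1 × 0.43551951 × 1.0000 = 0.435520 (base)
P(M+6) = C(3,3) × 0.758^0 × 0.242^3 = 1 × 1.0000 × 0.01417249 = 0.014172
Relative intensity = 0.014172 / 0.435520 × 100 = 3.3

3.3%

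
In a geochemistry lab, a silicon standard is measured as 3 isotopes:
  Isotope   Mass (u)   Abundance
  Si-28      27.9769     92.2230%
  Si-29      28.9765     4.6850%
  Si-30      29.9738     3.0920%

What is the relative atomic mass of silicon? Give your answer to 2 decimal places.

Average mass = Σ (abundance × isotope mass) = 0.922230 × 27.9769 + 0.046850 × 28.9765 + 0.030920 × 29.9738
= 25.80114 + 1.35755 + 0.92679 = 28.08548 u

28.09 u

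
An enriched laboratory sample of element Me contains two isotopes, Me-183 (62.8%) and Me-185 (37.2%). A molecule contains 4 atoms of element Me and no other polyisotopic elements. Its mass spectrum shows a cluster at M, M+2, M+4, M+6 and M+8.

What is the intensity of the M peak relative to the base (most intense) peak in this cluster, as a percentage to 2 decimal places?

42.20%

(0.628 + 0.372)^4 gives M 0.1555, M+2 0.3685, M+4 0.3275, M+6 0.1293, M+8 0.0192; the largest is M+2.
P(M+2) = C(4,1) × 0.628^3 × 0.372^1 = 4 × 0.24767315 × 0.3720 = 0.368538 (base)
P(M) = C(4,0) × 0.628^4 × 0.372^0 = 1 × 0.15553874 × 1.0000 = 0.155539
Relative intensity = 0.155539 / 0.368538 × 100 = 42.20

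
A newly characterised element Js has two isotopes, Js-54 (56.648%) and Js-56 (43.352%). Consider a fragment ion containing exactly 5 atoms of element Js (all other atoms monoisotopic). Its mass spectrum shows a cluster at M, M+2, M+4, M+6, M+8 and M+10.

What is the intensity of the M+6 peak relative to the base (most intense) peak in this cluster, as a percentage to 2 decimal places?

Term probabilities: M 0.0583, M+2 0.2232, M+4 0.3416, M+6 0.2615, M+8 0.1000, M+10 0.0153. Base peak = M+4.
P(M+4) = C(5,2) × 0.56648^3 × 0.43352^2 = 10 × 0.1817832 × 0.18793959 = 0.341643 (base)
P(M+6) = C(5,3) × 0.56648^2 × 0.43352^3 = 10 × 0.32089959 × 0.08147557 = 0.261455
Relative intensity = 0.261455 / 0.341643 × 100 = 76.53

76.53%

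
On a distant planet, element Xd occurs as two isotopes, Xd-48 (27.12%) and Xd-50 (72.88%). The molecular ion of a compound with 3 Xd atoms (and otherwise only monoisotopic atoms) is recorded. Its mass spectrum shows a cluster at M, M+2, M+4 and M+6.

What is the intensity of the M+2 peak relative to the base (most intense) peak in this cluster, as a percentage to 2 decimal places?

Binomial terms of (0.2712 + 0.7288)^3: M 0.0199, M+2 0.1608, M+4 0.4321, M+6 0.3871 → M+4 is the base peak.
P(M+4) = C(3,2) × 0.2712^1 × 0.7288^2 = 3 × 0.2712 × 0.53114944 = 0.432143 (base)
P(M+2) = C(3,1) × 0.2712^2 × 0.7288^1 = 3 × 0.07354944 × 0.7288 = 0.160808
Relative intensity = 0.160808 / 0.432143 × 100 = 37.21

37.21%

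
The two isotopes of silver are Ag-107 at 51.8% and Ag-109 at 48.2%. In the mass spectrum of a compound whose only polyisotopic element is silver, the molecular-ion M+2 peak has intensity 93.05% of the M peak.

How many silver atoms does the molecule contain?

1

With n Ag atoms, P(M+2)/P(M) = C(n,1)·p^(n−1)q / p^n = n·q/p = n · 0.482/0.518.
n = 0.9305 × 0.518/0.482 = 1.00 ≈ 1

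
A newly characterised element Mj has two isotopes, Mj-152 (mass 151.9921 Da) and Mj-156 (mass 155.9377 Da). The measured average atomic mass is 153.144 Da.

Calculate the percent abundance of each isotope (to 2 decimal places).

Mj-152: 70.81%, Mj-156: 29.19%

Writing the weighted mean with unknown fraction x of Mj-152:
151.9921·x + 155.9377·(1 − x) = 153.144
(151.9921 − 155.9377)·x = 153.144 − 155.9377
x = -2.7937 / -3.9456 = 0.70805 → 70.81% Mj-152, 29.19% Mj-156.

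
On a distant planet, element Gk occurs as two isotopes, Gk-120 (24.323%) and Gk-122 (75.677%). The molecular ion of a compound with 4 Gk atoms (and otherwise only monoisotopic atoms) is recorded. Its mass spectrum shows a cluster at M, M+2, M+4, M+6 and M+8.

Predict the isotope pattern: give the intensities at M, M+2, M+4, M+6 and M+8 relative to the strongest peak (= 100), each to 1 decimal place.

Each Gk atom is independently Gk-120 (p = 0.24323) or Gk-122 (q = 0.75677); the cluster is the binomial expansion (p + q)^4.
P(M) = 0.24323^4 = 0.003500
P(M+2) = 4 × 0.24323^3 × 0.75677^1 = 0.043559
P(M+4) = 6 × 0.24323^2 × 0.75677^2 = 0.203289
P(M+6) = 4 × 0.24323^1 × 0.75677^3 = 0.421666
P(M+8) = 0.75677^4 = 0.327986
The M+6 peak is largest (0.421666); scaling to 100 gives 0.8 : 10.3 : 48.2 : 100.0 : 77.8.

0.8 : 10.3 : 48.2 : 100.0 : 77.8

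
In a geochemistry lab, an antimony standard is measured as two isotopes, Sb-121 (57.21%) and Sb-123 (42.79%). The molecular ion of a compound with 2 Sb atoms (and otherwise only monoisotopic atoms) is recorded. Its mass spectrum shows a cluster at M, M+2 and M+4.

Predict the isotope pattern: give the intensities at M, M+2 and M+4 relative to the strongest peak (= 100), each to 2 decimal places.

66.85 : 100.00 : 37.40

Each Sb atom is independently Sb-121 (p = 0.5721) or Sb-123 (q = 0.4279); the cluster is the binomial expansion (p + q)^2.
P(M) = 0.5721^2 = 0.327298
P(M+2) = 2 × 0.5721^1 × 0.4279^1 = 0.489603
P(M+4) = 0.4279^2 = 0.183098
The M+2 peak is largest (0.489603); scaling to 100 gives 66.85 : 100.00 : 37.40.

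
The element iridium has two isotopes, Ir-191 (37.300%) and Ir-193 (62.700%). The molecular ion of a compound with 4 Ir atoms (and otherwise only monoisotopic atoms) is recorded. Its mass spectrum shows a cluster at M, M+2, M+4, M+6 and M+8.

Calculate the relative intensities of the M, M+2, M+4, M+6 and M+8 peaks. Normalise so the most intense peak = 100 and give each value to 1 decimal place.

5.3 : 35.4 : 89.2 : 100.0 : 42.0

Expanding (0.37300 + 0.62700)^4:
P(M) = 0.37300^4 = 0.019357
P(M+2) = 4 × 0.37300^3 × 0.62700^1 = 0.130153
P(M+4) = 6 × 0.37300^2 × 0.62700^2 = 0.328174
P(M+6) = 4 × 0.37300^1 × 0.62700^3 = 0.367766
P(M+8) = 0.62700^4 = 0.154550
The M+6 peak is largest (0.367766); scaling to 100 gives 5.3 : 35.4 : 89.2 : 100.0 : 42.0.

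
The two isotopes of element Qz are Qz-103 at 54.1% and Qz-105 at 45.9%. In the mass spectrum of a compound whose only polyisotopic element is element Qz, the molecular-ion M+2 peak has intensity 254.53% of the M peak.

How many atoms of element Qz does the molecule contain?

3

With n Qz atoms, P(M+2)/P(M) = C(n,1)·p^(n−1)q / p^n = n·q/p = n · 0.459/0.541.
n = 2.5453 × 0.541/0.459 = 3.00 ≈ 3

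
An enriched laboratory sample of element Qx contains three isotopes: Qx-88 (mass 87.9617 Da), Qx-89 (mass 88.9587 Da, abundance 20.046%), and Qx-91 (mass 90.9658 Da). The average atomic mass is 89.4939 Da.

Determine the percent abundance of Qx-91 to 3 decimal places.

Let x and y be the fractions of Qx-88 and Qx-91. Then x + y = 1 − 0.20046 = 0.79954 and 87.9617x + 90.9658y = 89.4939 − 0.20046×88.9587 = 71.661238998.
Substituting: 87.9617x + 90.9658(0.79954 − x) = 71.661238998
(87.9617 − 90.9658)x = -1.069556734  ⇒  x = 0.35603, y = 0.44351
Qx-88: 35.603%, Qx-91: 44.351%.

44.351%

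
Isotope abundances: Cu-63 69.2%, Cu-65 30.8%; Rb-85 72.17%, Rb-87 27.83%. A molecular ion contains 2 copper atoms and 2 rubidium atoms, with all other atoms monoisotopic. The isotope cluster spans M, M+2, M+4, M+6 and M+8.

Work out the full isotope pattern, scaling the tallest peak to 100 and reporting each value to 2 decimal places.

60.19 : 100.00 : 62.20 : 17.16 : 1.77

Copper pattern (n=2): 0.478864 : 0.426272 : 0.094864
Rubidium pattern (n=2): 0.52085089 : 0.40169822 : 0.07745089
Convolve the two distributions (both contribute in 2-u steps):
  M: 0.478864×0.52085089 = 0.249417
  M+2: 0.478864×0.40169822 + 0.426272×0.52085089 = 0.414383
  M+4: 0.478864×0.07745089 + 0.426272×0.40169822 + 0.094864×0.52085089 = 0.257731
  M+6: 0.426272×0.07745089 + 0.094864×0.40169822 = 0.071122
  M+8: 0.094864×0.07745089 = 0.007347
Scale to base peak (0.414383) = 100: 60.19 : 100.00 : 62.20 : 17.16 : 1.77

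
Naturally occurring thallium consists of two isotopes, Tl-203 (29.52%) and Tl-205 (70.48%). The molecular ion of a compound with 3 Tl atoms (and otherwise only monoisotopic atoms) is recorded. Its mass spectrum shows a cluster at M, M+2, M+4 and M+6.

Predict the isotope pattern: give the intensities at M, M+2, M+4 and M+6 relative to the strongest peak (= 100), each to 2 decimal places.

Each Tl atom is independently Tl-203 (p = 0.2952) or Tl-205 (q = 0.7048); the cluster is the binomial expansion (p + q)^3.
P(M) = 0.2952^3 = 0.025725
P(M+2) = 3 × 0.2952^2 × 0.7048^1 = 0.184255
P(M+4) = 3 × 0.2952^1 × 0.7048^2 = 0.439916
P(M+6) = 0.7048^3 = 0.350104
The M+4 peak is largest (0.439916); scaling to 100 gives 5.85 : 41.88 : 100.00 : 79.58.

5.85 : 41.88 : 100.00 : 79.58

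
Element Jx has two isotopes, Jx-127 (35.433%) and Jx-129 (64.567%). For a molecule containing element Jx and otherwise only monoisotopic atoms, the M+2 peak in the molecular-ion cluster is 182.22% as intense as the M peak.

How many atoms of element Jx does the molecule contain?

The M+2/M ratio from n Jx atoms is n · q/p = n · 0.64567/0.35433.
n = 1.8222 × 0.35433/0.64567 = 1.00 ≈ 1

1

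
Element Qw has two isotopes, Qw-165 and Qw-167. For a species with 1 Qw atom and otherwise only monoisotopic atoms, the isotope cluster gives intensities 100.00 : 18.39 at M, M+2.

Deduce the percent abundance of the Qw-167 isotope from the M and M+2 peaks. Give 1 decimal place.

15.5%

Let p = fractional abundance of Qw-165. I(M+2)/I(M) = [C(1,1)·p^0·(1−p)] / p^1 = 1·(1−p)/p = 18.39/100.00 = 0.1839
(1−p)/p = 0.1839/1 = 0.1839  ⇒  p = 1/(1 + 0.1839) = 0.8447
Qw-165: 84.5%, Qw-167: 15.5%.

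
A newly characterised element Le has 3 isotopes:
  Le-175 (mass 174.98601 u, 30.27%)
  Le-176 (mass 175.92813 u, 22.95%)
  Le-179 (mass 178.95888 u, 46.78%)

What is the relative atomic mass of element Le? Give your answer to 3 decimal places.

The abundance-weighted mean is 0.3027 × 174.98601 + 0.2295 × 175.92813 + 0.4678 × 178.95888
= 52.968265 + 40.375506 + 83.716964 = 177.060735 u

177.061 u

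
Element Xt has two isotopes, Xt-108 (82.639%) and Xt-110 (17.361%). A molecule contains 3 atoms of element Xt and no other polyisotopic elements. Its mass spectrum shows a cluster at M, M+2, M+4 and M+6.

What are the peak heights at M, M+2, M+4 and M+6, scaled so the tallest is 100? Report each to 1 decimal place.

100.0 : 63.0 : 13.2 : 0.9

The 3 Xt atoms are independent, so intensities follow the terms of (0.82639 + 0.17361)^3.
P(M) = 0.82639^3 = 0.564359
P(M+2) = 3 × 0.82639^2 × 0.17361^1 = 0.355685
P(M+4) = 3 × 0.82639^1 × 0.17361^2 = 0.074723
P(M+6) = 0.17361^3 = 0.005233
The M peak is largest (0.564359); scaling to 100 gives 100.0 : 63.0 : 13.2 : 0.9.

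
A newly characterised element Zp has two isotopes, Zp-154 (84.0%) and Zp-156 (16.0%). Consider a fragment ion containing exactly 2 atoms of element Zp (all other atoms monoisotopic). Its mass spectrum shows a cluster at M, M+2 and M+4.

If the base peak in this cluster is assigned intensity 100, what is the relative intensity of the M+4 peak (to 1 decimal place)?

3.6

Term probabilities: M 0.7056, M+2 0.2688, M+4 0.0256. Base peak = M.
P(M) = C(2,0) × 0.840^2 × 0.160^0 = 1 × 0.7056 × 1.0000 = 0.705600 (base)
P(M+4) = C(2,2) × 0.840^0 × 0.160^2 = 1 × 1.0000 × 0.0256 = 0.025600
Relative intensity = 0.025600 / 0.705600 × 100 = 3.6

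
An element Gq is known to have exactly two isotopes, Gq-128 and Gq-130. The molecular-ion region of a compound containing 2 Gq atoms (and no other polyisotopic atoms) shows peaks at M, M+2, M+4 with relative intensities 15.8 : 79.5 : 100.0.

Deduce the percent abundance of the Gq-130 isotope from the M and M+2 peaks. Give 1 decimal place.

Write p for the Gq-128 fraction. I(M+2)/I(M) = [C(2,1)·p^1·(1−p)] / p^2 = 2·(1−p)/p = 79.5/15.8 = 5.0316
(1−p)/p = 5.0316/2 = 2.5158  ⇒  p = 1/(1 + 2.5158) = 0.2844
Gq-128: 28.4%, Gq-130: 71.6%.

71.6%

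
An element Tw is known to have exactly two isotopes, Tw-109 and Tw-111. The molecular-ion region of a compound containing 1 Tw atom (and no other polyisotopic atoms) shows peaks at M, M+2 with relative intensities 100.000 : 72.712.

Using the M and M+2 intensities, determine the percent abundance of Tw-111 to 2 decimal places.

42.10%

Write p for the Tw-109 fraction. I(M+2)/I(M) = [C(1,1)·p^0·(1−p)] / p^1 = 1·(1−p)/p = 72.712/100.000 = 0.7271
(1−p)/p = 0.7271/1 = 0.7271  ⇒  p = 1/(1 + 0.7271) = 0.5790
Tw-109: 57.90%, Tw-111: 42.10%.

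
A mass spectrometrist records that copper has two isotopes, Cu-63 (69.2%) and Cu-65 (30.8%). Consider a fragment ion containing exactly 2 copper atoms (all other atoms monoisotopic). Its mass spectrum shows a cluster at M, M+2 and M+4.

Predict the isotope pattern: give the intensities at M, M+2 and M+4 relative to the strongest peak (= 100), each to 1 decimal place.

The 2 Cu atoms are independent, so intensities follow the terms of (0.692 + 0.308)^2.
P(M) = 0.692^2 = 0.478864
P(M+2) = 2 × 0.692^1 × 0.308^1 = 0.426272
P(M+4) = 0.308^2 = 0.094864
The M peak is largest (0.478864); scaling to 100 gives 100.0 : 89.0 : 19.8.

100.0 : 89.0 : 19.8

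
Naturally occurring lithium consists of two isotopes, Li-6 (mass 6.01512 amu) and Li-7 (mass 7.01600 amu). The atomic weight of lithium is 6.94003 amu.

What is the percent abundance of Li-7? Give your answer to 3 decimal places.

92.410%

Let x be the fractional abundance of Li-6; then Li-7 has abundance 1 − x.
6.01512·x + 7.01600·(1 − x) = 6.94003
(6.01512 − 7.01600)·x = 6.94003 − 7.01600
x = -0.07597 / -1.00088 = 0.07590 → 7.590% Li-6, 92.410% Li-7.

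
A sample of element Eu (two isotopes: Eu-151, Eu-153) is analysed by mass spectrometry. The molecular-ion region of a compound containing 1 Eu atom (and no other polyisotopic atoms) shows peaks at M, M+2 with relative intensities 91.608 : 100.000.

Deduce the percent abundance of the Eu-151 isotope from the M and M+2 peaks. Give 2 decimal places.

47.81%

Write p for the Eu-151 fraction. I(M+2)/I(M) = [C(1,1)·p^0·(1−p)] / p^1 = 1·(1−p)/p = 100.000/91.608 = 1.0916
(1−p)/p = 1.0916/1 = 1.0916  ⇒  p = 1/(1 + 1.0916) = 0.4781
Eu-151: 47.81%, Eu-153: 52.19%.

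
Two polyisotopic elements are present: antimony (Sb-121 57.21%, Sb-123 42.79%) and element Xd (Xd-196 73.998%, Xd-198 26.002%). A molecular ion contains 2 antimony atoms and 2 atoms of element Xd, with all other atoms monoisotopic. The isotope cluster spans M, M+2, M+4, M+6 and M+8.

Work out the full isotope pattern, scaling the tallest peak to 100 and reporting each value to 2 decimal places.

45.48 : 100.00 : 78.87 : 26.28 : 3.14

Antimony pattern (n=2): 0.32729841 : 0.48960318 : 0.18309841
Element Xd pattern (n=2): 0.5475704 : 0.3848192 : 0.0676104
Convolve the two distributions (both contribute in 2-u steps):
  M: 0.32729841×0.5475704 = 0.179219
  M+2: 0.32729841×0.3848192 + 0.48960318×0.5475704 = 0.394043
  M+4: 0.32729841×0.0676104 + 0.48960318×0.3848192 + 0.18309841×0.5475704 = 0.310797
  M+6: 0.48960318×0.0676104 + 0.18309841×0.3848192 = 0.103562
  M+8: 0.18309841×0.0676104 = 0.012379
Scale to base peak (0.394043) = 100: 45.48 : 100.00 : 78.87 : 26.28 : 3.14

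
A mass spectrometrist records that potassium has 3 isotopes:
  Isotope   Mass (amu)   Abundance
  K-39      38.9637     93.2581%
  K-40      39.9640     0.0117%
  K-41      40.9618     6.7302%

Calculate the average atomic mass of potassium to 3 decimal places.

39.098 amu

Weight each isotope mass by its fractional abundance: 0.932581 × 38.9637 + 0.000117 × 39.9640 + 0.067302 × 40.9618
= 36.33681 + 0.00468 + 2.75681 = 39.09830 amu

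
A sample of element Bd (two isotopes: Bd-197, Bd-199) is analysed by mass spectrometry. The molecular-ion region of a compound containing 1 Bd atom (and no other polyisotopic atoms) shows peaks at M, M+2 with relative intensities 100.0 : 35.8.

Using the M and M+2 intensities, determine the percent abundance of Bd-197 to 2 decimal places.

73.64%

Let p = fractional abundance of Bd-197. I(M+2)/I(M) = [C(1,1)·p^0·(1−p)] / p^1 = 1·(1−p)/p = 35.8/100.0 = 0.3580
(1−p)/p = 0.3580/1 = 0.3580  ⇒  p = 1/(1 + 0.3580) = 0.7364
Bd-197: 73.64%, Bd-199: 26.36%.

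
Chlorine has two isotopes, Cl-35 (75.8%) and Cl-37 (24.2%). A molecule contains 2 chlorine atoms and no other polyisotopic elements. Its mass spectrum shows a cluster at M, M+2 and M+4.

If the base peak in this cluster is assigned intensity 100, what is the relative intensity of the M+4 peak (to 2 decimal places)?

10.19

Binomial terms of (0.758 + 0.242)^2: M 0.5746, M+2 0.3669, M+4 0.0586 → M is the base peak.
P(M) = C(2,0) × 0.758^2 × 0.242^0 = 1 × 0.574564 × 1.0000 = 0.574564 (base)
P(M+4) = C(2,2) × 0.758^0 × 0.242^2 = 1 × 1.0000 × 0.058564 = 0.058564
Relative intensity = 0.058564 / 0.574564 × 100 = 10.19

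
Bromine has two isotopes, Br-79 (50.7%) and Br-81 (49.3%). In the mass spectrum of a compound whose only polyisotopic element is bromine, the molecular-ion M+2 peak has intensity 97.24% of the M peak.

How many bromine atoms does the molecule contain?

With n Br atoms, P(M+2)/P(M) = C(n,1)·p^(n−1)q / p^n = n·q/p = n · 0.493/0.507.
n = 0.9724 × 0.507/0.493 = 1.00 ≈ 1

1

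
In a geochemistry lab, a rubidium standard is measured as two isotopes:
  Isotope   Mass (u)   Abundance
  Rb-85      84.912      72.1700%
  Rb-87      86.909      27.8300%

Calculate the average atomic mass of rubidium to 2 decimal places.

Weight each isotope mass by its fractional abundance: 0.721700 × 84.912 + 0.278300 × 86.909
= 61.2810 + 24.1868 = 85.4678 u

85.47 u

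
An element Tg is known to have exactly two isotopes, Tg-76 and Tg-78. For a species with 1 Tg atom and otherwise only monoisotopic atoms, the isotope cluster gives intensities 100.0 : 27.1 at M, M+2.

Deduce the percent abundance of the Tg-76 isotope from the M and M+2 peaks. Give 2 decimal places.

78.68%

If p is the fraction of Tg that is Tg-76, then I(M+2)/I(M) = [C(1,1)·p^0·(1−p)] / p^1 = 1·(1−p)/p = 27.1/100.0 = 0.2710
(1−p)/p = 0.2710/1 = 0.2710  ⇒  p = 1/(1 + 0.2710) = 0.7868
Tg-76: 78.68%, Tg-78: 21.32%.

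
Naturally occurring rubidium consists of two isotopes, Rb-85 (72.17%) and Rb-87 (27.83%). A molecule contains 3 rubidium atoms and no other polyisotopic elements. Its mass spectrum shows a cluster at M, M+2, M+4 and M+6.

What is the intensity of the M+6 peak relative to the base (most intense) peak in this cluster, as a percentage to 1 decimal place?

5.0%

(0.7217 + 0.2783)^3 gives M 0.3759, M+2 0.4349, M+4 0.1677, M+6 0.0216; the largest is M+2.
P(M+2) = C(3,1) × 0.7217^2 × 0.2783^1 = 3 × 0.52085089 × 0.2783 = 0.434858 (base)
P(M+6) = C(3,3) × 0.7217^0 × 0.2783^3 = 1 × 1.0000 × 0.02155458 = 0.021555
Relative intensity = 0.021555 / 0.434858 × 100 = 5.0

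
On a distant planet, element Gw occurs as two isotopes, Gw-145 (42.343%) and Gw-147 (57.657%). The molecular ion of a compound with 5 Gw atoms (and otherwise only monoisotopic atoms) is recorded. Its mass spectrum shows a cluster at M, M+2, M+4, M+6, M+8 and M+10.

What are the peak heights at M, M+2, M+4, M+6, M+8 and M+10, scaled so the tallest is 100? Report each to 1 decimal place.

4.0 : 27.0 : 73.4 : 100.0 : 68.1 : 18.5

The 5 Gw atoms are independent, so intensities follow the terms of (0.42343 + 0.57657)^5.
P(M) = 0.42343^5 = 0.013612
P(M+2) = 5 × 0.42343^4 × 0.57657^1 = 0.092672
P(M+4) = 10 × 0.42343^3 × 0.57657^2 = 0.252377
P(M+6) = 10 × 0.42343^2 × 0.57657^3 = 0.343652
P(M+8) = 5 × 0.42343^1 × 0.57657^4 = 0.233970
P(M+10) = 0.57657^5 = 0.063718
The M+6 peak is largest (0.343652); scaling to 100 gives 4.0 : 27.0 : 73.4 : 100.0 : 68.1 : 18.5.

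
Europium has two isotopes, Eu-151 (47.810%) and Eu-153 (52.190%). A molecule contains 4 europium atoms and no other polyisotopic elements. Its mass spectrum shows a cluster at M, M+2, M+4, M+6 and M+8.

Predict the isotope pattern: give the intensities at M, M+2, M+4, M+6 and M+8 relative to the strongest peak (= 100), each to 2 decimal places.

13.99 : 61.07 : 100.00 : 72.77 : 19.86

Expanding (0.47810 + 0.52190)^4:
P(M) = 0.47810^4 = 0.052249
P(M+2) = 4 × 0.47810^3 × 0.52190^1 = 0.228141
P(M+4) = 6 × 0.47810^2 × 0.52190^2 = 0.373563
P(M+6) = 4 × 0.47810^1 × 0.52190^3 = 0.271857
P(M+8) = 0.52190^4 = 0.074191
The M+4 peak is largest (0.373563); scaling to 100 gives 13.99 : 61.07 : 100.00 : 72.77 : 19.86.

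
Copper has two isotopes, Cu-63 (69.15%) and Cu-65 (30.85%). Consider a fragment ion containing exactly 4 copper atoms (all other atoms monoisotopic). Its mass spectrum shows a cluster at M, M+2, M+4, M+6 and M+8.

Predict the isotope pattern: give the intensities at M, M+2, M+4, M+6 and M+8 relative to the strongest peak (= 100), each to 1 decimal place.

Each Cu atom is independently Cu-63 (p = 0.6915) or Cu-65 (q = 0.3085); the cluster is the binomial expansion (p + q)^4.
P(M) = 0.6915^4 = 0.228649
P(M+2) = 4 × 0.6915^3 × 0.3085^1 = 0.408030
P(M+4) = 6 × 0.6915^2 × 0.3085^2 = 0.273052
P(M+6) = 4 × 0.6915^1 × 0.3085^3 = 0.081212
P(M+8) = 0.3085^4 = 0.009058
The M+2 peak is largest (0.408030); scaling to 100 gives 56.0 : 100.0 : 66.9 : 19.9 : 2.2.

56.0 : 100.0 : 66.9 : 19.9 : 2.2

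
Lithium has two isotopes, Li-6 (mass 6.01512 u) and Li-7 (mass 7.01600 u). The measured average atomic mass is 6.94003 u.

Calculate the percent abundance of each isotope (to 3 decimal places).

With x = fraction of Li-6 (so Li-7 is 1 − x):
6.01512·x + 7.01600·(1 − x) = 6.94003
(6.01512 − 7.01600)·x = 6.94003 − 7.01600
x = -0.07597 / -1.00088 = 0.07590 → 7.590% Li-6, 92.410% Li-7.

Li-6: 7.590%, Li-7: 92.410%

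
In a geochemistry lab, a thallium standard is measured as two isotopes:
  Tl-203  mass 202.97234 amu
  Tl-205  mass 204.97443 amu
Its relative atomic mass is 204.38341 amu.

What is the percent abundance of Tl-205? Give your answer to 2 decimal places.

Let x be the fractional abundance of Tl-203; then Tl-205 has abundance 1 − x.
202.97234·x + 204.97443·(1 − x) = 204.38341
(202.97234 − 204.97443)·x = 204.38341 − 204.97443
x = -0.59102 / -2.00209 = 0.29520 → 29.52% Tl-203, 70.48% Tl-205.

70.48%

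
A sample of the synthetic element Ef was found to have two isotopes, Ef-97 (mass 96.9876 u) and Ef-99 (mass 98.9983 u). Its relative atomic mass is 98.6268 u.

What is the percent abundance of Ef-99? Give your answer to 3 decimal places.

Writing the weighted mean with unknown fraction x of Ef-97:
96.9876·x + 98.9983·(1 − x) = 98.6268
(96.9876 − 98.9983)·x = 98.6268 − 98.9983
x = -0.3715 / -2.0107 = 0.18476 → 18.476% Ef-97, 81.524% Ef-99.

81.524%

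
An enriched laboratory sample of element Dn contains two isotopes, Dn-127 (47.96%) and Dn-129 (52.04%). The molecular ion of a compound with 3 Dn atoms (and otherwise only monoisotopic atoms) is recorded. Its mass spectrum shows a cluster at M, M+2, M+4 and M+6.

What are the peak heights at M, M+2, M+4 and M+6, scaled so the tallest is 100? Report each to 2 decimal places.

Expanding (0.4796 + 0.5204)^3:
P(M) = 0.4796^3 = 0.110316
P(M+2) = 3 × 0.4796^2 × 0.5204^1 = 0.359101
P(M+4) = 3 × 0.4796^1 × 0.5204^2 = 0.389650
P(M+6) = 0.5204^3 = 0.140933
The M+4 peak is largest (0.389650); scaling to 100 gives 28.31 : 92.16 : 100.00 : 36.17.

28.31 : 92.16 : 100.00 : 36.17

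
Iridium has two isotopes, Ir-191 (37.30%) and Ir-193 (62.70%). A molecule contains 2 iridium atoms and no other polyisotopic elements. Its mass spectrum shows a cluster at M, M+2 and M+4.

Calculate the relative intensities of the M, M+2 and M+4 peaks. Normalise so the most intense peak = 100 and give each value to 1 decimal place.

The 2 Ir atoms are independent, so intensities follow the terms of (0.3730 + 0.6270)^2.
P(M) = 0.3730^2 = 0.139129
P(M+2) = 2 × 0.3730^1 × 0.6270^1 = 0.467742
P(M+4) = 0.6270^2 = 0.393129
The M+2 peak is largest (0.467742); scaling to 100 gives 29.7 : 100.0 : 84.0.

29.7 : 100.0 : 84.0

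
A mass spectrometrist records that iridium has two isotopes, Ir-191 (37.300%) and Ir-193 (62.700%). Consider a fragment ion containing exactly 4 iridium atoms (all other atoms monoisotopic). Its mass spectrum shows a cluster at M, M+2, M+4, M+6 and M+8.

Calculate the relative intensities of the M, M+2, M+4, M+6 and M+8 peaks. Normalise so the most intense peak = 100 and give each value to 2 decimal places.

5.26 : 35.39 : 89.23 : 100.00 : 42.02

Expanding (0.37300 + 0.62700)^4:
P(M) = 0.37300^4 = 0.019357
P(M+2) = 4 × 0.37300^3 × 0.62700^1 = 0.130153
P(M+4) = 6 × 0.37300^2 × 0.62700^2 = 0.328174
P(M+6) = 4 × 0.37300^1 × 0.62700^3 = 0.367766
P(M+8) = 0.62700^4 = 0.154550
The M+6 peak is largest (0.367766); scaling to 100 gives 5.26 : 35.39 : 89.23 : 100.00 : 42.02.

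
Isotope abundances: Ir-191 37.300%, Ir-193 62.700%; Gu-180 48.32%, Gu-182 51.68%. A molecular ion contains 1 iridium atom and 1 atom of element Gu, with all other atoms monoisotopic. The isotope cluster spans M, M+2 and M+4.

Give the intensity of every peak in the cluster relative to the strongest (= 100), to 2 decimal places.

36.36 : 100.00 : 65.36

Iridium pattern (n=1): 0.3730 : 0.6270
Element Gu pattern (n=1): 0.4832 : 0.5168
Convolve the two distributions (both contribute in 2-u steps):
  M: 0.3730×0.4832 = 0.180234
  M+2: 0.3730×0.5168 + 0.6270×0.4832 = 0.495733
  M+4: 0.6270×0.5168 = 0.324034
Scale to base peak (0.495733) = 100: 36.36 : 100.00 : 65.36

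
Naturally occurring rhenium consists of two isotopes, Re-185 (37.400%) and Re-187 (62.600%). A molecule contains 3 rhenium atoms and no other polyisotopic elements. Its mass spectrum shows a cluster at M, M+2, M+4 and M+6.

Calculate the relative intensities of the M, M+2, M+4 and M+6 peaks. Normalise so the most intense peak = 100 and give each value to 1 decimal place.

11.9 : 59.7 : 100.0 : 55.8

Expanding (0.37400 + 0.62600)^3:
P(M) = 0.37400^3 = 0.052314
P(M+2) = 3 × 0.37400^2 × 0.62600^1 = 0.262687
P(M+4) = 3 × 0.37400^1 × 0.62600^2 = 0.439685
P(M+6) = 0.62600^3 = 0.245314
The M+4 peak is largest (0.439685); scaling to 100 gives 11.9 : 59.7 : 100.0 : 55.8.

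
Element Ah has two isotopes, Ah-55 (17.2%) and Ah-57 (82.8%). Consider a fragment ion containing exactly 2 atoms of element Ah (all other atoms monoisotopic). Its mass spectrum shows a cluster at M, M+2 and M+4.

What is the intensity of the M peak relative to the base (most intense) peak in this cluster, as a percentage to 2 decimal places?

4.32%

(0.172 + 0.828)^2 gives M 0.0296, M+2 0.2848, M+4 0.6856; the largest is M+4.
P(M+4) = C(2,2) × 0.172^0 × 0.828^2 = 1 × 1.0000 × 0.685584 = 0.685584 (base)
P(M) = C(2,0) × 0.172^2 × 0.828^0 = 1 × 0.029584 × 1.0000 = 0.029584
Relative intensity = 0.029584 / 0.685584 × 100 = 4.32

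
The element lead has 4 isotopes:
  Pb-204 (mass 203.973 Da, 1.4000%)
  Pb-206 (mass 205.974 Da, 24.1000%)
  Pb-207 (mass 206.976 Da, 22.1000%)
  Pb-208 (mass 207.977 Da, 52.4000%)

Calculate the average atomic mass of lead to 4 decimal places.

207.2170 Da

Ar = Σ fᵢ·mᵢ = 0.014000 × 203.973 + 0.241000 × 205.974 + 0.221000 × 206.976 + 0.524000 × 207.977
= 2.85562 + 49.63973 + 45.74170 + 108.97995 = 207.21700 Da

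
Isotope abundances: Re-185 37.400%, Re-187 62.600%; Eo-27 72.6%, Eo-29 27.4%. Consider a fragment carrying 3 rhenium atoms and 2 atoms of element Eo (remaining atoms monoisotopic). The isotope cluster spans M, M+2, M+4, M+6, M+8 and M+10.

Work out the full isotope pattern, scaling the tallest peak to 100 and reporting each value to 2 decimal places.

Rhenium pattern (n=3): 0.05231362 : 0.26268713 : 0.43968487 : 0.24531438
Element Eo pattern (n=2): 0.527076 : 0.397848 : 0.075076
Convolve the two distributions (both contribute in 2-u steps):
  M: 0.05231362×0.527076 = 0.027573
  M+2: 0.05231362×0.397848 + 0.26268713×0.527076 = 0.159269
  M+4: 0.05231362×0.075076 + 0.26268713×0.397848 + 0.43968487×0.527076 = 0.340184
  M+6: 0.26268713×0.075076 + 0.43968487×0.397848 + 0.24531438×0.527076 = 0.323949
  M+8: 0.43968487×0.075076 + 0.24531438×0.397848 = 0.130608
  M+10: 0.24531438×0.075076 = 0.018417
Scale to base peak (0.340184) = 100: 8.11 : 46.82 : 100.00 : 95.23 : 38.39 : 5.41

8.11 : 46.82 : 100.00 : 95.23 : 38.39 : 5.41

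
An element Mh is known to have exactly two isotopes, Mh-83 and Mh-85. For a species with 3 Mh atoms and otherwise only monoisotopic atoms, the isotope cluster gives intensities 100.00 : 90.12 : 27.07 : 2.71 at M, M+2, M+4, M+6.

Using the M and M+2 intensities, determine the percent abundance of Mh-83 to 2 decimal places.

76.90%

If p is the fraction of Mh that is Mh-83, then I(M+2)/I(M) = [C(3,1)·p^2·(1−p)] / p^3 = 3·(1−p)/p = 90.12/100.00 = 0.9012
(1−p)/p = 0.9012/3 = 0.3004  ⇒  p = 1/(1 + 0.3004) = 0.7690
Mh-83: 76.90%, Mh-85: 23.10%.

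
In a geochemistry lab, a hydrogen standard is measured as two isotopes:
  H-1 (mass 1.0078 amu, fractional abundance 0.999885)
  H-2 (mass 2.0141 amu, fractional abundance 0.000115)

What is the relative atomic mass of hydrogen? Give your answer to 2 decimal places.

1.01 amu

Average mass = Σ (abundance × isotope mass) = 0.999885 × 1.0078 + 0.000115 × 2.0141
= 1.00768 + 0.00023 = 1.00791 amu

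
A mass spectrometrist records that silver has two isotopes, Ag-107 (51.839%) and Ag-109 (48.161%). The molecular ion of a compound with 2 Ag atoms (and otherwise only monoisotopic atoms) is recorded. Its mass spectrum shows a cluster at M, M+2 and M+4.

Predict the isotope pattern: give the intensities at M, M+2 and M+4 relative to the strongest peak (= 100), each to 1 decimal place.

53.8 : 100.0 : 46.5

Expanding (0.51839 + 0.48161)^2:
P(M) = 0.51839^2 = 0.268728
P(M+2) = 2 × 0.51839^1 × 0.48161^1 = 0.499324
P(M+4) = 0.48161^2 = 0.231948
The M+2 peak is largest (0.499324); scaling to 100 gives 53.8 : 100.0 : 46.5.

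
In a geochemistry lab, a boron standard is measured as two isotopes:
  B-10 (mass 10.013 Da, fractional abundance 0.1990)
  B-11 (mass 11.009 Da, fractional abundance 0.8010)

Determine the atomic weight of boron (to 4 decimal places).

10.8108 Da

Ar = Σ fᵢ·mᵢ = 0.1990 × 10.013 + 0.8010 × 11.009
= 1.99259 + 8.81821 = 10.81080 Da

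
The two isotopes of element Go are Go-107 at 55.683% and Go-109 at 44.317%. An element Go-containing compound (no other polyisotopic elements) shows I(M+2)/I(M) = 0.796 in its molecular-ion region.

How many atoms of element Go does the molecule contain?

1

With n Go atoms, P(M+2)/P(M) = C(n,1)·p^(n−1)q / p^n = n·q/p = n · 0.44317/0.55683.
n = 0.796 × 0.55683/0.44317 = 1.00 ≈ 1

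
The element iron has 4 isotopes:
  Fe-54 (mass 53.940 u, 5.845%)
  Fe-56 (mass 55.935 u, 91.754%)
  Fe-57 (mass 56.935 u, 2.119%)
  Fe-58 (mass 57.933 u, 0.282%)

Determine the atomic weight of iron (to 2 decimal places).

55.85 u

Weight each isotope mass by its fractional abundance: 0.05845 × 53.940 + 0.91754 × 55.935 + 0.02119 × 56.935 + 0.00282 × 57.933
= 3.1528 + 51.3226 + 1.2065 + 0.1634 = 55.8453 u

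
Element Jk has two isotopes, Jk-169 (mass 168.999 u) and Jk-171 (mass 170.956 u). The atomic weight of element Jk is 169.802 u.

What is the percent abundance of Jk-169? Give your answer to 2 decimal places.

With x = fraction of Jk-169 (so Jk-171 is 1 − x):
168.999·x + 170.956·(1 − x) = 169.802
(168.999 − 170.956)·x = 169.802 − 170.956
x = -1.154 / -1.957 = 0.58968 → 58.97% Jk-169, 41.03% Jk-171.

58.97%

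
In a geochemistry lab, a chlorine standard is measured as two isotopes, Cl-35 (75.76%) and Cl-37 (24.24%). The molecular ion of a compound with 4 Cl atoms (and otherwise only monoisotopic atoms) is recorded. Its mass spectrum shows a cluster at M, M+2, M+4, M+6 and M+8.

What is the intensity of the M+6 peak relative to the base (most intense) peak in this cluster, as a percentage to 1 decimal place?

Binomial terms of (0.7576 + 0.2424)^4: M 0.3294, M+2 0.4216, M+4 0.2023, M+6 0.0432, M+8 0.0035 → M+2 is the base peak.
P(M+2) = C(4,1) × 0.7576^3 × 0.2424^1 = 4 × 0.4348304 × 0.2424 = 0.421612 (base)
P(M+6) = C(4,3) × 0.7576^1 × 0.2424^3 = 4 × 0.7576 × 0.01424288 = 0.043162
Relative intensity = 0.043162 / 0.421612 × 100 = 10.2

10.2%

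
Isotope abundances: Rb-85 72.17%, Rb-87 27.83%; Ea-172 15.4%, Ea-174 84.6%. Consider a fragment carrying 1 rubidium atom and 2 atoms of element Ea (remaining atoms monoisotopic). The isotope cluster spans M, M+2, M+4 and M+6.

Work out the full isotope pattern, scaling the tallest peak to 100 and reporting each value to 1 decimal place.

2.9 : 33.0 : 100.0 : 33.8

Rubidium pattern (n=1): 0.7217 : 0.2783
Element Ea pattern (n=2): 0.023716 : 0.260568 : 0.715716
Convolve the two distributions (both contribute in 2-u steps):
  M: 0.7217×0.023716 = 0.017116
  M+2: 0.7217×0.260568 + 0.2783×0.023716 = 0.194652
  M+4: 0.7217×0.715716 + 0.2783×0.260568 = 0.589048
  M+6: 0.2783×0.715716 = 0.199184
Scale to base peak (0.589048) = 100: 2.9 : 33.0 : 100.0 : 33.8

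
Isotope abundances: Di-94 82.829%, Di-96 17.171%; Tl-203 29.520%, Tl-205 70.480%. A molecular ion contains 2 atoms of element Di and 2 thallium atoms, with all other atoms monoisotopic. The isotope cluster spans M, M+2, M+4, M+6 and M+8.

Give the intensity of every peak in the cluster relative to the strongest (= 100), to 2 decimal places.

12.95 : 67.20 : 100.00 : 33.26 : 3.17

Element Di pattern (n=2): 0.68606432 : 0.28445135 : 0.02948432
Thallium pattern (n=2): 0.08714304 : 0.41611392 : 0.49674304
Convolve the two distributions (both contribute in 2-u steps):
  M: 0.68606432×0.08714304 = 0.059786
  M+2: 0.68606432×0.41611392 + 0.28445135×0.08714304 = 0.310269
  M+4: 0.68606432×0.49674304 + 0.28445135×0.41611392 + 0.02948432×0.08714304 = 0.461731
  M+6: 0.28445135×0.49674304 + 0.02948432×0.41611392 = 0.153568
  M+8: 0.02948432×0.49674304 = 0.014646
Scale to base peak (0.461731) = 100: 12.95 : 67.20 : 100.00 : 33.26 : 3.17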